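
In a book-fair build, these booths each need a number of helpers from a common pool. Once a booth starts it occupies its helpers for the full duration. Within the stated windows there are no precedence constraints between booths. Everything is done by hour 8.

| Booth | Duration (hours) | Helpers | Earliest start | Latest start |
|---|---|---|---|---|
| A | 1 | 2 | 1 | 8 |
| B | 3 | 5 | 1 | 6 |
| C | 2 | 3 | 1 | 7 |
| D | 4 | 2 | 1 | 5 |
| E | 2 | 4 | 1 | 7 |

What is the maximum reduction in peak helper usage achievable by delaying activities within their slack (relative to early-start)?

10

Early-start peak: h1:16  h2:14  h3:7  h4:2  h5:0  h6:0  h7:0  h8:0 ⇒ 16.
Leveled (A@1, B@2, C@5, D@5, E@7): h1:2  h2:5  h3:5  h4:5  h5:5  h6:5  h7:6  h8:6 ⇒ 6.
Reduction 16 − 6 = 10.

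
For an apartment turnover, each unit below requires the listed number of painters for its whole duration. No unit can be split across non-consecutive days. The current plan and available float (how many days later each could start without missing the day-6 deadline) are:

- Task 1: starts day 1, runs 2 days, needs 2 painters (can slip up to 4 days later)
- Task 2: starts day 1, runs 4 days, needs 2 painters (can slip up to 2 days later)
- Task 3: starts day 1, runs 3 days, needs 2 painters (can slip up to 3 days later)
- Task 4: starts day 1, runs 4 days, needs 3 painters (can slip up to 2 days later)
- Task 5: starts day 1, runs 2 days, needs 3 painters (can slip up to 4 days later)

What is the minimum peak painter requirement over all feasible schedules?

Early-start (Task 1@1, Task 2@1, Task 3@1, Task 4@1, Task 5@1) gives peak 12: d1:12  d2:12  d3:7  d4:5  d5:0  d6:0.
Shift Task 4→3, Task 5→5.
Schedule Task 1@1, Task 2@1, Task 3@1, Task 4@3, Task 5@5: d1:6  d2:6  d3:7  d4:5  d5:6  d6:6 — peak 7.

7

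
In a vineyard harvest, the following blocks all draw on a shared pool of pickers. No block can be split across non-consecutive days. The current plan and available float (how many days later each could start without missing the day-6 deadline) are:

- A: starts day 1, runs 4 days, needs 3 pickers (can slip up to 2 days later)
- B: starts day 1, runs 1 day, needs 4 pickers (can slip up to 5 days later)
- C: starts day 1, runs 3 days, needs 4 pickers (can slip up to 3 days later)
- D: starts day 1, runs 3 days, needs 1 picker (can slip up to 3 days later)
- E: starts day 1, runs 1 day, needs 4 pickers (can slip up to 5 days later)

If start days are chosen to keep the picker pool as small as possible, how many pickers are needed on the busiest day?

7

Early-start (A@1, B@1, C@1, D@1, E@1) gives peak 16: d1:16  d2:8  d3:8  d4:3  d5:0  d6:0.
Shift B→5, D→4, E→6.
Schedule A@1, B@5, C@1, D@4, E@6: d1:7  d2:7  d3:7  d4:4  d5:5  d6:5 — peak 7.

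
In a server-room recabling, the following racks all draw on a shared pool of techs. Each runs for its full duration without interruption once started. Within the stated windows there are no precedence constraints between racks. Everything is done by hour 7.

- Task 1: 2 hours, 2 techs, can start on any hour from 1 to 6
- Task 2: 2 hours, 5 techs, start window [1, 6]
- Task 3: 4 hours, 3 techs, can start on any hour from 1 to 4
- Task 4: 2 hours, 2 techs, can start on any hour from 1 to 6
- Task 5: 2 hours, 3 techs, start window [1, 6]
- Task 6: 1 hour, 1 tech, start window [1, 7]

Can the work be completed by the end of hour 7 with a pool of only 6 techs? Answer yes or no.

The minimum achievable peak is 7; 6 < 7, so no feasible schedule stays within the cap.

no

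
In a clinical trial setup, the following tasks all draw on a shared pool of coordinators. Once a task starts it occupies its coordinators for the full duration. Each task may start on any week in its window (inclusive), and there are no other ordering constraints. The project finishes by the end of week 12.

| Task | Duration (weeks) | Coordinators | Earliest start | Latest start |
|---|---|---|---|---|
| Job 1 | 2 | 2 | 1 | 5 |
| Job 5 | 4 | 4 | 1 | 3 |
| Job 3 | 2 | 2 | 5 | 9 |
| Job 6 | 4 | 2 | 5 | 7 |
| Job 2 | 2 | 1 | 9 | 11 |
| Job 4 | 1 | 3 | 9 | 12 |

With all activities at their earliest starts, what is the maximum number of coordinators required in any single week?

Early-start schedule: Job 1@1, Job 5@1, Job 3@5, Job 6@5, Job 2@9, Job 4@9.
Load per week: week 1: 6, week 2: 6, week 3: 4, week 4: 4, week 5: 4, week 6: 4, week 7: 2, week 8: 2, week 9: 4, week 10: 1, week 11: 0, week 12: 0.
Peak is 6.

6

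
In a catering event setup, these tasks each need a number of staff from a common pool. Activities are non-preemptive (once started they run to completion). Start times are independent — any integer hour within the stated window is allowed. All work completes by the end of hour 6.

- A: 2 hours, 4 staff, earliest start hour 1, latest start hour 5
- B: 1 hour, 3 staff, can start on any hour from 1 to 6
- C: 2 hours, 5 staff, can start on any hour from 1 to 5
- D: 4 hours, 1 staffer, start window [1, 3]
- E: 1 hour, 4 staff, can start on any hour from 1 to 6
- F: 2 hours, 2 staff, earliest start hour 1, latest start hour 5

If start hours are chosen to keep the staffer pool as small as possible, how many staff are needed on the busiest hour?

Early-start (A@1, B@1, C@1, D@1, E@1, F@1) gives peak 19: h1:19  h2:12  h3:1  h4:1  h5:0  h6:0.
Shift B→3, C→4, D→3, E→6.
Schedule A@1, B@3, C@4, D@3, E@6, F@1: h1:6  h2:6  h3:4  h4:6  h5:6  h6:5 — peak 6.
Total staffer-hours = 33 over 6 hours ⇒ peak ≥ ⌈33/6⌉ = 6, so 6 is optimal.

6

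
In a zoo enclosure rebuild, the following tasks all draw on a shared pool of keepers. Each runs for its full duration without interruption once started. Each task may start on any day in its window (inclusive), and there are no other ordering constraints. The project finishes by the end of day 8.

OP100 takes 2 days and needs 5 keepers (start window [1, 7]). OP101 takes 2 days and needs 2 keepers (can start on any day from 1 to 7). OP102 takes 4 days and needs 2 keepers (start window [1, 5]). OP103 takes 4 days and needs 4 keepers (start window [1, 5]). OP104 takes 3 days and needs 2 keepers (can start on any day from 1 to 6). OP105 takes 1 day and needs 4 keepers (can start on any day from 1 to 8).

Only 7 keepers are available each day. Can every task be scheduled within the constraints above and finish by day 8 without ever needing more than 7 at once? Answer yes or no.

yes

Schedule OP100@1, OP101@3, OP102@5, OP103@4, OP104@1, OP105@8: d1:7  d2:7  d3:4  d4:6  d5:6  d6:6  d7:6  d8:6 — peak 7 ≤ 7.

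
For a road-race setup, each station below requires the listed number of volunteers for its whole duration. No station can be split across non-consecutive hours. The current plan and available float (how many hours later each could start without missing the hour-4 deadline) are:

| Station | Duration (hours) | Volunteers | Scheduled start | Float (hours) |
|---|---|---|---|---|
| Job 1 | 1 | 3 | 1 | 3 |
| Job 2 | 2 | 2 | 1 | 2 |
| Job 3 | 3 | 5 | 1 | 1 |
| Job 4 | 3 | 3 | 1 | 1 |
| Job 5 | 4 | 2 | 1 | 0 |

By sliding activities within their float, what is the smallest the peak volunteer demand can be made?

12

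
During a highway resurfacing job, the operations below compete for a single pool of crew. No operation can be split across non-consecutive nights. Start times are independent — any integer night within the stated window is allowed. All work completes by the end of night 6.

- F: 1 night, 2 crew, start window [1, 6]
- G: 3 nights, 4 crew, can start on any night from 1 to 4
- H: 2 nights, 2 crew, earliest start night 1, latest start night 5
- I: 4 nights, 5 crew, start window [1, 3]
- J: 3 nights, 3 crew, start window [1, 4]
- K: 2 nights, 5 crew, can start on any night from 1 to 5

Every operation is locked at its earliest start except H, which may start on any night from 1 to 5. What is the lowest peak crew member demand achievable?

H@1: n1:21  n2:19  n3:12  n4:5  n5:0  n6:0 → peak 21
H@2: n1:19  n2:19  n3:14  n4:5  n5:0  n6:0 → peak 19
H@3: n1:19  n2:17  n3:14  n4:7  n5:0  n6:0 → peak 19
H@4: n1:19  n2:17  n3:12  n4:7  n5:2  n6:0 → peak 19
H@5: n1:19  n2:17  n3:12  n4:5  n5:2  n6:2 → peak 19
Best is H@2, peak 19.

19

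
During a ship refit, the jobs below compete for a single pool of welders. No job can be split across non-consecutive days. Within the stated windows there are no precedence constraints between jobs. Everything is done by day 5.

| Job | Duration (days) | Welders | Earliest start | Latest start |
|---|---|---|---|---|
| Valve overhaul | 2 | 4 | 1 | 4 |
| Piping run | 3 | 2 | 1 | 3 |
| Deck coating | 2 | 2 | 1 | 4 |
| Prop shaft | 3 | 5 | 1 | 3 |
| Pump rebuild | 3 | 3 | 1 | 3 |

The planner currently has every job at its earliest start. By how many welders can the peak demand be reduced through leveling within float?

Early-start peak: d1:16  d2:16  d3:10  d4:0  d5:0 ⇒ 16.
Leveled (Valve overhaul@1, Piping run@1, Deck coating@1, Prop shaft@3, Pump rebuild@3): d1:8  d2:8  d3:10  d4:8  d5:8 ⇒ 10.
Reduction 16 − 10 = 6.

6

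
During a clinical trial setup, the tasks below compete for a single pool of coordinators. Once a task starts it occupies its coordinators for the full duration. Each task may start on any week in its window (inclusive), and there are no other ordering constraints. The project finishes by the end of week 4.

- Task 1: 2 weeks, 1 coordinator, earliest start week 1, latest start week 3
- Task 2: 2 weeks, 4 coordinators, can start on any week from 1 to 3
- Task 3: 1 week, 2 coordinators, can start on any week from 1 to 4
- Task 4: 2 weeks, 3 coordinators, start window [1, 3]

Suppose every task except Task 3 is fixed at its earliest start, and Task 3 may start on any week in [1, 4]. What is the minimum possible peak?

Task 3@1: w1:10  w2:8  w3:0  w4:0 → peak 10
Task 3@2: w1:8  w2:10  w3:0  w4:0 → peak 10
Task 3@3: w1:8  w2:8  w3:2  w4:0 → peak 8
Task 3@4: w1:8  w2:8  w3:0  w4:2 → peak 8
Best is Task 3@3, peak 8.

8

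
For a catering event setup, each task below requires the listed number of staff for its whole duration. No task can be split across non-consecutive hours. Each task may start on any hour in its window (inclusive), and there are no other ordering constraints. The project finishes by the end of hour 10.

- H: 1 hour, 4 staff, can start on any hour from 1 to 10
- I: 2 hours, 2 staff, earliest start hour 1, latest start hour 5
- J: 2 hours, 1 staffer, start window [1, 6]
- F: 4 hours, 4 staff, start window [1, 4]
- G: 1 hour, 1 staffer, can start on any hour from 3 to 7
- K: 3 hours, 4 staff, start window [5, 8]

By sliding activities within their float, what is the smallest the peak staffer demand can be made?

4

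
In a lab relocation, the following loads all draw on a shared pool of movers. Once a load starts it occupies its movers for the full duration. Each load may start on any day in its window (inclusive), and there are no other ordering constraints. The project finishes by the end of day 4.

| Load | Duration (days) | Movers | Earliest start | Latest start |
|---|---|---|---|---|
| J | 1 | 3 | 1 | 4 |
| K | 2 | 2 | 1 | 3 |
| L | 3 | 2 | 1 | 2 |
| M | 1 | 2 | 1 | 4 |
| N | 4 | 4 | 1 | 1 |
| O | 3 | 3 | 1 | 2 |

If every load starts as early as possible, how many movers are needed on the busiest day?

Early-start schedule: J@1, K@1, L@1, M@1, N@1, O@1.
Load per day: day 1: 16, day 2: 11, day 3: 9, day 4: 4.
Peak is 16.

16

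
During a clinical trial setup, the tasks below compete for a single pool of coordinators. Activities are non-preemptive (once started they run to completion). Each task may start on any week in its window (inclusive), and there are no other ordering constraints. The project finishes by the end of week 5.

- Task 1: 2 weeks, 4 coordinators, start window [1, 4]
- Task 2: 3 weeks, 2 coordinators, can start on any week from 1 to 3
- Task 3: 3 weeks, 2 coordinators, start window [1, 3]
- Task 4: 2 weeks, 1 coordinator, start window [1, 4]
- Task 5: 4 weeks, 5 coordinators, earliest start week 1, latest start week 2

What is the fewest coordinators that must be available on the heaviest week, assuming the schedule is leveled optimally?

10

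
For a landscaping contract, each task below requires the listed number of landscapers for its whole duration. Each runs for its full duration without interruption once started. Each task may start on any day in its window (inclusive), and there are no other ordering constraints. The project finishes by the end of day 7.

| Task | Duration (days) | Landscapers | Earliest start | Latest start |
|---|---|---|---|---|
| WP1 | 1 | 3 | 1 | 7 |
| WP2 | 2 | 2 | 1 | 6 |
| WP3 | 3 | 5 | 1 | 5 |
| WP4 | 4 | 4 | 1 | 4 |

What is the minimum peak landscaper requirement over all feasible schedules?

Early-start (WP1@1, WP2@1, WP3@1, WP4@1) gives peak 14: d1:14  d2:11  d3:9  d4:4  d5:0  d6:0  d7:0.
Shift WP2→2, WP3→5.
Schedule WP1@1, WP2@2, WP3@5, WP4@1: d1:7  d2:6  d3:6  d4:4  d5:5  d6:5  d7:5 — peak 7.

7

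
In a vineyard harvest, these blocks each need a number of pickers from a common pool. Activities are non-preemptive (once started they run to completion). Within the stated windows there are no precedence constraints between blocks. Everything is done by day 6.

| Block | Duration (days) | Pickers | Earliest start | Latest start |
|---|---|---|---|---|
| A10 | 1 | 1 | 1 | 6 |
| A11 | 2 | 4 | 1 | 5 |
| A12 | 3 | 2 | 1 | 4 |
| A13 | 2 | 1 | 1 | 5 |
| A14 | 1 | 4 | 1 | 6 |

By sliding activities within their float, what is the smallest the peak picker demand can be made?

4

Early-start (A10@1, A11@1, A12@1, A13@1, A14@1) gives peak 12: d1:12  d2:7  d3:2  d4:0  d5:0  d6:0.
Shift A11→4, A14→6.
Schedule A10@1, A11@4, A12@1, A13@1, A14@6: d1:4  d2:3  d3:2  d4:4  d5:4  d6:4 — peak 4.
Total picker-days = 21 over 6 days ⇒ peak ≥ ⌈21/6⌉ = 4, so 4 is optimal.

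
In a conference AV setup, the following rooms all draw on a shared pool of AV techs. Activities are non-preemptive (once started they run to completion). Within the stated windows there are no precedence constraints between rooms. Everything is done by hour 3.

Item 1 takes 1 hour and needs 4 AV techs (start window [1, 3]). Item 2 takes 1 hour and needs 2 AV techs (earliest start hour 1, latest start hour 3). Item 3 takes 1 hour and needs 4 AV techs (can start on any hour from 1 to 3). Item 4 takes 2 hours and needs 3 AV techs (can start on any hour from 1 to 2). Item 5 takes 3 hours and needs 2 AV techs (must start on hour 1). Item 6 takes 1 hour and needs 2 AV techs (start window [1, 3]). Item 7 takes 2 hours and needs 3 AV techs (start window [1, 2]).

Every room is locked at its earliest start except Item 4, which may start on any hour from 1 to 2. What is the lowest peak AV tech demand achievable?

17

Item 4@1: h1:20  h2:8  h3:2 → peak 20
Item 4@2: h1:17  h2:8  h3:5 → peak 17
Best is Item 4@2, peak 17.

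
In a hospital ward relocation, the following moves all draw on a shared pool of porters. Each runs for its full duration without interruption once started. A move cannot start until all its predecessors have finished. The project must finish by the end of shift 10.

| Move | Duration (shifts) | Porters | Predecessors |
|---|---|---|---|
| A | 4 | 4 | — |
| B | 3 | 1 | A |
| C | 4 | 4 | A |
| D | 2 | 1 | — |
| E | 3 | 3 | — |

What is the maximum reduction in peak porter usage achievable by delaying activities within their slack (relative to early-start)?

1

Early-start peak: s1:8  s2:8  s3:7  s4:4  s5:5  s6:5  s7:5  s8:4  s9:0  s10:0 ⇒ 8.
Leveled (A@1, B@5, C@5, D@1, E@8): s1:5  s2:5  s3:4  s4:4  s5:5  s6:5  s7:5  s8:7  s9:3  s10:3 ⇒ 7.
Reduction 8 − 7 = 1.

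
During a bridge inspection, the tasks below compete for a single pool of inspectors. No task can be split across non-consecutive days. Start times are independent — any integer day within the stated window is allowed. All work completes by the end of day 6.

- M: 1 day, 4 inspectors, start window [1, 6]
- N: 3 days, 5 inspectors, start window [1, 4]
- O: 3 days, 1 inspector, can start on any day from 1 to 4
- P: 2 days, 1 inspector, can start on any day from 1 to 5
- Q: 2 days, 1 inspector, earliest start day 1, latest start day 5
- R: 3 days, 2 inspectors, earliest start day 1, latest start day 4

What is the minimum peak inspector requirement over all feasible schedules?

Early-start (M@1, N@1, O@1, P@1, Q@1, R@1) gives peak 14: d1:14  d2:10  d3:8  d4:0  d5:0  d6:0.
Shift N→4, O→2, P→2, Q→2.
Schedule M@1, N@4, O@2, P@2, Q@2, R@1: d1:6  d2:5  d3:5  d4:6  d5:5  d6:5 — peak 6.
Total inspector-days = 32 over 6 days ⇒ peak ≥ ⌈32/6⌉ = 6, so 6 is optimal.

6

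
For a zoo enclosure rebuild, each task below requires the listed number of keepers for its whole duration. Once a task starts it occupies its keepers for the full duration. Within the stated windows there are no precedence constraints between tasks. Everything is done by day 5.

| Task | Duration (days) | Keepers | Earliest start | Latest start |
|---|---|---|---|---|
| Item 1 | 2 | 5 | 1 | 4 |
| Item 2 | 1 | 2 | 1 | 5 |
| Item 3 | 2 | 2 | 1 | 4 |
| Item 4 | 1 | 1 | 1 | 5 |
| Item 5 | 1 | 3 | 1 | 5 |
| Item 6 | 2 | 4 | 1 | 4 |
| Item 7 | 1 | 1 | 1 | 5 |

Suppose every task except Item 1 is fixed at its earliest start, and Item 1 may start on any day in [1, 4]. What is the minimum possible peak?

Item 1@1: d1:18  d2:11  d3:0  d4:0  d5:0 → peak 18
Item 1@2: d1:13  d2:11  d3:5  d4:0  d5:0 → peak 13
Item 1@3: d1:13  d2:6  d3:5  d4:5  d5:0 → peak 13
Item 1@4: d1:13  d2:6  d3:0  d4:5  d5:5 → peak 13
Best is Item 1@2, peak 13.

13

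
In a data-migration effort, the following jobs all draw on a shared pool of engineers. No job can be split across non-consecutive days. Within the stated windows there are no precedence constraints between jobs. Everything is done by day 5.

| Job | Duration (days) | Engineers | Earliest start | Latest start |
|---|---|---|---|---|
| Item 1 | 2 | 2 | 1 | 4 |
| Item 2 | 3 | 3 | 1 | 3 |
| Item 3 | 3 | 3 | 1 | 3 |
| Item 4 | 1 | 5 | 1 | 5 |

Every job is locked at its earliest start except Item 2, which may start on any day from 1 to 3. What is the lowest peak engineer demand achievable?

Item 2@1: d1:13  d2:8  d3:6  d4:0  d5:0 → peak 13
Item 2@2: d1:10  d2:8  d3:6  d4:3  d5:0 → peak 10
Item 2@3: d1:10  d2:5  d3:6  d4:3  d5:3 → peak 10
Best is Item 2@2, peak 10.

10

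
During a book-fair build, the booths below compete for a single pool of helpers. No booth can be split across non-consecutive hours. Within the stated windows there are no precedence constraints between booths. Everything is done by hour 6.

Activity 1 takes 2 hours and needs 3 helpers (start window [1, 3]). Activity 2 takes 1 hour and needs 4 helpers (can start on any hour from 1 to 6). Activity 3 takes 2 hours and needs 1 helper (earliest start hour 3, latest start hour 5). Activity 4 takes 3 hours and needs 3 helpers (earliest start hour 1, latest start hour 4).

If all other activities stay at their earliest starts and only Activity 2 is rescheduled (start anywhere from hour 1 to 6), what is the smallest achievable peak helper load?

6

Activity 2@1: h1:10  h2:6  h3:4  h4:1  h5:0  h6:0 → peak 10
Activity 2@2: h1:6  h2:10  h3:4  h4:1  h5:0  h6:0 → peak 10
Activity 2@3: h1:6  h2:6  h3:8  h4:1  h5:0  h6:0 → peak 8
Activity 2@4: h1:6  h2:6  h3:4  h4:5  h5:0  h6:0 → peak 6
Activity 2@5: h1:6  h2:6  h3:4  h4:1  h5:4  h6:0 → peak 6
Activity 2@6: h1:6  h2:6  h3:4  h4:1  h5:0  h6:4 → peak 6
Best is Activity 2@4, peak 6.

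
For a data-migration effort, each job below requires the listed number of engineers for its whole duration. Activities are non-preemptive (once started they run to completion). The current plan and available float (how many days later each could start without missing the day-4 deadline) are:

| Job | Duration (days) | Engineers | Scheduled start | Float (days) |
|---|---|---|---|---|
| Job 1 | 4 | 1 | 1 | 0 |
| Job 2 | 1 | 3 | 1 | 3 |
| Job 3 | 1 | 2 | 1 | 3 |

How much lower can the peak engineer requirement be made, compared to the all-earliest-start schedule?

2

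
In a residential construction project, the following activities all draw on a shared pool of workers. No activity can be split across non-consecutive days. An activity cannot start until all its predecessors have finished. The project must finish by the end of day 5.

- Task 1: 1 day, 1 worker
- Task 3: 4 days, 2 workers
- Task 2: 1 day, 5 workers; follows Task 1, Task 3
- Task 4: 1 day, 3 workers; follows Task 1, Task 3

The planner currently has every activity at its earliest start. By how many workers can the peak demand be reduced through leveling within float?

Early-start peak: d1:3  d2:2  d3:2  d4:2  d5:8 ⇒ 8.
Leveled (Task 1@1, Task 3@1, Task 2@5, Task 4@5): d1:3  d2:2  d3:2  d4:2  d5:8 ⇒ 8.
Reduction 8 − 8 = 0.

0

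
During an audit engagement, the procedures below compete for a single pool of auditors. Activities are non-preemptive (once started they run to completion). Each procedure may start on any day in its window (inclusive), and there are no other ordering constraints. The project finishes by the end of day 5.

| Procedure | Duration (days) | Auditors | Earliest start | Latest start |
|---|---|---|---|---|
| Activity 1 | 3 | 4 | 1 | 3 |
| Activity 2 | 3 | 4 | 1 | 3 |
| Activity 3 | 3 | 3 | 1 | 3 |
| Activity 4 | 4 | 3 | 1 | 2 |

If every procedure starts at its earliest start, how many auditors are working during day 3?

14

At early start, day 3 has: Activity 1, Activity 2, Activity 3, Activity 4.
Demand: 4 + 4 + 3 + 3 = 14.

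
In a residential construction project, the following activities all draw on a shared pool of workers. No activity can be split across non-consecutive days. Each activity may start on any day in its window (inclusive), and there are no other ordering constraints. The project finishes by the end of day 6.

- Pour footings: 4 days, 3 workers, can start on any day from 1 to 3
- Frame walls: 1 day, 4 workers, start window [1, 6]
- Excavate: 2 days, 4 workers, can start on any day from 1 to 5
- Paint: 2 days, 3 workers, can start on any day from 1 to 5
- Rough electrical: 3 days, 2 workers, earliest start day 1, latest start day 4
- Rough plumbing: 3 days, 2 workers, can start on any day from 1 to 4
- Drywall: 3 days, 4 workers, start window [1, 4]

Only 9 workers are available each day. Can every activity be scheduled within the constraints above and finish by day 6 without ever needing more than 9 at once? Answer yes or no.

yes

Schedule Pour footings@1, Frame walls@1, Excavate@2, Paint@5, Rough electrical@1, Rough plumbing@4, Drywall@4: d1:9  d2:9  d3:9  d4:9  d5:9  d6:9 — peak 9 ≤ 9.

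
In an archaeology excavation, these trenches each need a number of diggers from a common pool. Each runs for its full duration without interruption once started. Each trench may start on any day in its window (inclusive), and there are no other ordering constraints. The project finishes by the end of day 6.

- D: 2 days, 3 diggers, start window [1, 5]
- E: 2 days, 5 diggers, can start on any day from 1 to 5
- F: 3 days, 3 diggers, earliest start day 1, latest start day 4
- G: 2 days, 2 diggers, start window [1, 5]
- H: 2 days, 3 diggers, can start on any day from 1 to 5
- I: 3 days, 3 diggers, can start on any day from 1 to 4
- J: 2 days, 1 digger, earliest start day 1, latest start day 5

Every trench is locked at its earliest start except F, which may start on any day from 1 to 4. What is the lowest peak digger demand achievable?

F@1: d1:20  d2:20  d3:6  d4:0  d5:0  d6:0 → peak 20
F@2: d1:17  d2:20  d3:6  d4:3  d5:0  d6:0 → peak 20
F@3: d1:17  d2:17  d3:6  d4:3  d5:3  d6:0 → peak 17
F@4: d1:17  d2:17  d3:3  d4:3  d5:3  d6:3 → peak 17
Best is F@3, peak 17.

17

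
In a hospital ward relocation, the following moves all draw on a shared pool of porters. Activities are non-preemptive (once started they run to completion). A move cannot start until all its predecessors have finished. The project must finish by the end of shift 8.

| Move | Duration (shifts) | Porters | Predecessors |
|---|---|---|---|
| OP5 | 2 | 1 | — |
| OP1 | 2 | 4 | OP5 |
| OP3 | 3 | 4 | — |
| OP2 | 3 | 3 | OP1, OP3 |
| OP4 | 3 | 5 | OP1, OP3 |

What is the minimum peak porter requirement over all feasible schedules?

8

Schedule OP5@1, OP1@3, OP3@1, OP2@5, OP4@5: s1:5  s2:5  s3:8  s4:4  s5:8  s6:8  s7:8  s8:0 — peak 8.
No arrangement of the 15 feasible schedules does better.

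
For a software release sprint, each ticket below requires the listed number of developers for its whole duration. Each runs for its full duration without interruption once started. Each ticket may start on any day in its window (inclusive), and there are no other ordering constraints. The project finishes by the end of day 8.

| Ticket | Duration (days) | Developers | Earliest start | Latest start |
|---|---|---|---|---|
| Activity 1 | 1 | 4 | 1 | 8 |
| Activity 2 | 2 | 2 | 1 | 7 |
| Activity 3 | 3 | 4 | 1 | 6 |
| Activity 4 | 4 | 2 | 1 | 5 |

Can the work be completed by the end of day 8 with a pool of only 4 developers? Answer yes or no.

Schedule Activity 1@1, Activity 2@2, Activity 3@6, Activity 4@2: d1:4  d2:4  d3:4  d4:2  d5:2  d6:4  d7:4  d8:4 — peak 4 ≤ 4.

yes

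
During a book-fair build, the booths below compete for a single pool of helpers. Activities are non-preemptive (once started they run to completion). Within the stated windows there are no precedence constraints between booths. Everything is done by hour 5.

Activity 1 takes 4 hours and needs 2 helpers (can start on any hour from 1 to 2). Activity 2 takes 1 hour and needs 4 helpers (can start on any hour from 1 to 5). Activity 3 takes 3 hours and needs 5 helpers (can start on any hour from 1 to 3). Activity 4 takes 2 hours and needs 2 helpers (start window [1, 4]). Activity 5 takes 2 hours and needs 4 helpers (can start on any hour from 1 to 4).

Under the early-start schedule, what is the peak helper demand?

17

Early-start schedule: Activity 1@1, Activity 2@1, Activity 3@1, Activity 4@1, Activity 5@1.
Load per hour: hour 1: 17, hour 2: 13, hour 3: 7, hour 4: 2, hour 5: 0.
Peak is 17.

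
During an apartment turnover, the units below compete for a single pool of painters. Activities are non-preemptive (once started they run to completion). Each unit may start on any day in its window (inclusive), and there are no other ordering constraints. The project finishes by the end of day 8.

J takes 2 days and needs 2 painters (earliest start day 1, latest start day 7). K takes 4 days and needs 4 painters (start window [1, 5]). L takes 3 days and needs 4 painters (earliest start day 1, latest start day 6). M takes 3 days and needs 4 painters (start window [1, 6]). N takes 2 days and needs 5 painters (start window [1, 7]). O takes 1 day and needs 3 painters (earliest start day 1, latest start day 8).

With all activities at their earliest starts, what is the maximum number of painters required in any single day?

22

Early-start schedule: J@1, K@1, L@1, M@1, N@1, O@1.
Load per day: day 1: 22, day 2: 19, day 3: 12, day 4: 4, day 5: 0, day 6: 0, day 7: 0, day 8: 0.
Peak is 22.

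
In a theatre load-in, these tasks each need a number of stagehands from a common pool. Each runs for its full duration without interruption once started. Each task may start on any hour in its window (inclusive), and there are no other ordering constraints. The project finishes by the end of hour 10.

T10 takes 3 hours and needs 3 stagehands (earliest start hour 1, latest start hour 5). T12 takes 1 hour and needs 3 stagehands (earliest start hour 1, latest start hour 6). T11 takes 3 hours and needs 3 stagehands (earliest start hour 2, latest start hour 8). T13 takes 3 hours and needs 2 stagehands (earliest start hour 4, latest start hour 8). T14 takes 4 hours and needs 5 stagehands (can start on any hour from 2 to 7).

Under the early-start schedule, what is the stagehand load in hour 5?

7

At early start, hour 5 has: T13, T14.
Demand: 2 + 5 = 7.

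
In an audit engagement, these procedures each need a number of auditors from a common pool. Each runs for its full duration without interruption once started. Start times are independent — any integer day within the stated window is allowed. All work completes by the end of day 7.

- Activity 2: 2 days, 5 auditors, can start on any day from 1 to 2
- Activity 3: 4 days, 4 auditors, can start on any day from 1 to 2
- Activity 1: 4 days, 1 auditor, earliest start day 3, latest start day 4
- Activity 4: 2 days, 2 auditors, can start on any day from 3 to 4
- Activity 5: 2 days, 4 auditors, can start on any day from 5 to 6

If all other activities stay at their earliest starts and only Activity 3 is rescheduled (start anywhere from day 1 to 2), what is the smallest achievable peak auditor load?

9

Activity 3@1: d1:9  d2:9  d3:7  d4:7  d5:5  d6:5  d7:0 → peak 9
Activity 3@2: d1:5  d2:9  d3:7  d4:7  d5:9  d6:5  d7:0 → peak 9
Best is Activity 3@1, peak 9.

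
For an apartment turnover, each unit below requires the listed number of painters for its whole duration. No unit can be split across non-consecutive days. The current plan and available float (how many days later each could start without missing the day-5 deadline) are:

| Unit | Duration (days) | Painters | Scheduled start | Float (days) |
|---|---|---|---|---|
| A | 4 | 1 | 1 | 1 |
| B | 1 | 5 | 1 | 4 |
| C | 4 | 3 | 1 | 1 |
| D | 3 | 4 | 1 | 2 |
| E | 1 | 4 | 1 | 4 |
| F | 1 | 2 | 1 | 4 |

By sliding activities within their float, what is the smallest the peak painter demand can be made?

Early-start (A@1, B@1, C@1, D@1, E@1, F@1) gives peak 19: d1:19  d2:8  d3:8  d4:4  d5:0.
Shift C→2, D→2, E→5.
Schedule A@1, B@1, C@2, D@2, E@5, F@1: d1:8  d2:8  d3:8  d4:8  d5:7 — peak 8.
Total painter-days = 39 over 5 days ⇒ peak ≥ ⌈39/5⌉ = 8, so 8 is optimal.

8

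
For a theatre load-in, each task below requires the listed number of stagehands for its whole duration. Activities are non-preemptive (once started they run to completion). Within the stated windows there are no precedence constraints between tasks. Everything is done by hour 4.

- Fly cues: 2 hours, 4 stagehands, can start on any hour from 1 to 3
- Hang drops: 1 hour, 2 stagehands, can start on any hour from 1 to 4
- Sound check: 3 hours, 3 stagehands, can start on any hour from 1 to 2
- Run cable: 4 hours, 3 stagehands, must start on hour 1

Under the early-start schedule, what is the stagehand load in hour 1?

At early start, hour 1 has: Fly cues, Hang drops, Sound check, Run cable.
Demand: 4 + 2 + 3 + 3 = 12.

12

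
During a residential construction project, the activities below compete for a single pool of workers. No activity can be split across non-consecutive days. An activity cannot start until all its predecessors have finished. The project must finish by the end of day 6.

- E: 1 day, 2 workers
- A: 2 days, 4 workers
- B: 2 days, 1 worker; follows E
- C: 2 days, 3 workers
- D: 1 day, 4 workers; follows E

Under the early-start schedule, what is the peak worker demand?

12

Early-start schedule: E@1, A@1, B@2, C@1, D@2.
Load per day: day 1: 9, day 2: 12, day 3: 1, day 4: 0, day 5: 0, day 6: 0.
Peak is 12.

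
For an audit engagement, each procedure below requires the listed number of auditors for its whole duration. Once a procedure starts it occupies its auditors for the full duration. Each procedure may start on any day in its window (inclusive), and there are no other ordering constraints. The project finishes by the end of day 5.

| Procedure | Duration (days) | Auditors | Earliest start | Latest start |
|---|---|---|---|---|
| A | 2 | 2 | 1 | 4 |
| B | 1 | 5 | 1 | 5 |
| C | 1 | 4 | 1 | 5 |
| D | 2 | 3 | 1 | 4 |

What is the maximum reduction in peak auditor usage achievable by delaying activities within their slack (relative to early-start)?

9

Early-start peak: d1:14  d2:5  d3:0  d4:0  d5:0 ⇒ 14.
Leveled (A@1, B@3, C@4, D@1): d1:5  d2:5  d3:5  d4:4  d5:0 ⇒ 5.
Reduction 14 − 5 = 9.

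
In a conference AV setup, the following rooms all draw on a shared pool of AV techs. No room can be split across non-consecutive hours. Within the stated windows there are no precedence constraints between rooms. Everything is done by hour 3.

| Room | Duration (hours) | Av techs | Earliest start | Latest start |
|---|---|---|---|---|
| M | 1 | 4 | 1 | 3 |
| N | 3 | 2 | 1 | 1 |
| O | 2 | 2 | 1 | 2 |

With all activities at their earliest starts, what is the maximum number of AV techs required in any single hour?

8

Early-start schedule: M@1, N@1, O@1.
Load per hour: hour 1: 8, hour 2: 4, hour 3: 2.
Peak is 8.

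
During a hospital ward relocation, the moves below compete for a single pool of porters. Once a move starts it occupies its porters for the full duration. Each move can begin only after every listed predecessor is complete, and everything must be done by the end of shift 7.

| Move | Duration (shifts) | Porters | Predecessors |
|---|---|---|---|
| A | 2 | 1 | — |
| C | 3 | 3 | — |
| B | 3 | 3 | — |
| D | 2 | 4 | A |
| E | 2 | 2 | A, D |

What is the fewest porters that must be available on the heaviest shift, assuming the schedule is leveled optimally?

Early-start (A@1, C@1, B@1, D@3, E@5) gives peak 10: s1:7  s2:7  s3:10  s4:4  s5:2  s6:2  s7:0.
Shift D→4, E→6.
Schedule A@1, C@1, B@1, D@4, E@6: s1:7  s2:7  s3:6  s4:4  s5:4  s6:2  s7:2 — peak 7.

7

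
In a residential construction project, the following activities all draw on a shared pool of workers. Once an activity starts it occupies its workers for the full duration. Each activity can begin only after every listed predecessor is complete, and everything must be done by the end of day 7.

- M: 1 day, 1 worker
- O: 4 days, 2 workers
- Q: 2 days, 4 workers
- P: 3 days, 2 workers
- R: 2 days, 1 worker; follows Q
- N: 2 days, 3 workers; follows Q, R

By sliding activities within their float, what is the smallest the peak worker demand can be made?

5

Early-start (M@1, O@1, Q@1, P@1, R@3, N@5) gives peak 9: d1:9  d2:8  d3:5  d4:3  d5:3  d6:3  d7:0.
Shift O→3, P→3, N→6.
Schedule M@1, O@3, Q@1, P@3, R@3, N@6: d1:5  d2:4  d3:5  d4:5  d5:4  d6:5  d7:3 — peak 5.
Total worker-days = 31 over 7 days ⇒ peak ≥ ⌈31/7⌉ = 5, so 5 is optimal.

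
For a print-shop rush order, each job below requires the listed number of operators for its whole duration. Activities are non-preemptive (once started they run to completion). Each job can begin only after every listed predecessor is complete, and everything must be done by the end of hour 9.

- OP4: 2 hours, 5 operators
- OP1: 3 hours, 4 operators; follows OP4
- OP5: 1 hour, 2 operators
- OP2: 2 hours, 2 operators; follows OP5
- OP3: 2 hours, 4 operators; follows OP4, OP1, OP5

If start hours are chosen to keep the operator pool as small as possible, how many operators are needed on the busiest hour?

Early-start (OP4@1, OP1@3, OP5@1, OP2@2, OP3@6) gives peak 7: h1:7  h2:7  h3:6  h4:4  h5:4  h6:4  h7:4  h8:0  h9:0.
Shift OP5→3, OP2→4.
Schedule OP4@1, OP1@3, OP5@3, OP2@4, OP3@6: h1:5  h2:5  h3:6  h4:6  h5:6  h6:4  h7:4  h8:0  h9:0 — peak 6.

6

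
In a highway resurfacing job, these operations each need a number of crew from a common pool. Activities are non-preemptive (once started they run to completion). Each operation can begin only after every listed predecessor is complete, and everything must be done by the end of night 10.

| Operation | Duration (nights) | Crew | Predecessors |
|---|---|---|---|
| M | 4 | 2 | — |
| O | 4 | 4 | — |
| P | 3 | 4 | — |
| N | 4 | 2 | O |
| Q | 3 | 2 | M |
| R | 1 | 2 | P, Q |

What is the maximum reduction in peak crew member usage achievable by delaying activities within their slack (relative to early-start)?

Early-start peak: n1:10  n2:10  n3:10  n4:6  n5:4  n6:4  n7:4  n8:4  n9:0  n10:0 ⇒ 10.
Leveled (M@1, O@1, P@5, N@5, Q@5, R@8): n1:6  n2:6  n3:6  n4:6  n5:8  n6:8  n7:8  n8:4  n9:0  n10:0 ⇒ 8.
Reduction 10 − 8 = 2.

2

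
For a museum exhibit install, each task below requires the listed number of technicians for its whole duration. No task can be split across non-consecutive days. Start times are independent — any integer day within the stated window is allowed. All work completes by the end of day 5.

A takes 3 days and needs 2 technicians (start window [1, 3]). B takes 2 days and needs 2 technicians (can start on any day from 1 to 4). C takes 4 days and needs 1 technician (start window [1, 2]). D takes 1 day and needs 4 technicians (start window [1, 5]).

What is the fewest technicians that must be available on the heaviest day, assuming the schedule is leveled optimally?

5

Early-start (A@1, B@1, C@1, D@1) gives peak 9: d1:9  d2:5  d3:3  d4:1  d5:0.
Shift D→4.
Schedule A@1, B@1, C@1, D@4: d1:5  d2:5  d3:3  d4:5  d5:0 — peak 5.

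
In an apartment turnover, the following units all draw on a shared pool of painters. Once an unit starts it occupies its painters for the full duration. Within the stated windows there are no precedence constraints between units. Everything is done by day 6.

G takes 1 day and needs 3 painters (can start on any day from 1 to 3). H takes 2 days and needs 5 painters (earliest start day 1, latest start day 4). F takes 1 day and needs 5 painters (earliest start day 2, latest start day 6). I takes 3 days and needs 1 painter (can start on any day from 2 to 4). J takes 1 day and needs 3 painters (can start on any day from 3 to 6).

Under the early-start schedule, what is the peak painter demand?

Early-start schedule: G@1, H@1, F@2, I@2, J@3.
Load per day: day 1: 8, day 2: 11, day 3: 4, day 4: 1, day 5: 0, day 6: 0.
Peak is 11.

11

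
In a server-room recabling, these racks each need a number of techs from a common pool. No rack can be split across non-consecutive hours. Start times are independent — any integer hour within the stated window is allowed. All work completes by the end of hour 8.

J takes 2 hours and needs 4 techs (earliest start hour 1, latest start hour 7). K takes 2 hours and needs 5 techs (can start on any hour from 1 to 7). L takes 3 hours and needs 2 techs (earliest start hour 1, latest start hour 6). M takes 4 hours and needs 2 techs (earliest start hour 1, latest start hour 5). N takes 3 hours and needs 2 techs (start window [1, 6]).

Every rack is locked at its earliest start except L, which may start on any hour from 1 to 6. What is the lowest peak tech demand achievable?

L@1: h1:15  h2:15  h3:6  h4:2  h5:0  h6:0  h7:0  h8:0 → peak 15
L@2: h1:13  h2:15  h3:6  h4:4  h5:0  h6:0  h7:0  h8:0 → peak 15
L@3: h1:13  h2:13  h3:6  h4:4  h5:2  h6:0  h7:0  h8:0 → peak 13
L@4: h1:13  h2:13  h3:4  h4:4  h5:2  h6:2  h7:0  h8:0 → peak 13
L@5: h1:13  h2:13  h3:4  h4:2  h5:2  h6:2  h7:2  h8:0 → peak 13
L@6: h1:13  h2:13  h3:4  h4:2  h5:0  h6:2  h7:2  h8:2 → peak 13
Best is L@3, peak 13.

13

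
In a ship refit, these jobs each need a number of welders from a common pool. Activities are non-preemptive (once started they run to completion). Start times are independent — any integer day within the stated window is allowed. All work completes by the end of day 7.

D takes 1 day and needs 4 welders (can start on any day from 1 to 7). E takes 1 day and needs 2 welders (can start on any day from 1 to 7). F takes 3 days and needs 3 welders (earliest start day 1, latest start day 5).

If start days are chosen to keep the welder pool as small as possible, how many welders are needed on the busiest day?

Early-start (D@1, E@1, F@1) gives peak 9: d1:9  d2:3  d3:3  d4:0  d5:0  d6:0  d7:0.
Shift E→2, F→3.
Schedule D@1, E@2, F@3: d1:4  d2:2  d3:3  d4:3  d5:3  d6:0  d7:0 — peak 4.

4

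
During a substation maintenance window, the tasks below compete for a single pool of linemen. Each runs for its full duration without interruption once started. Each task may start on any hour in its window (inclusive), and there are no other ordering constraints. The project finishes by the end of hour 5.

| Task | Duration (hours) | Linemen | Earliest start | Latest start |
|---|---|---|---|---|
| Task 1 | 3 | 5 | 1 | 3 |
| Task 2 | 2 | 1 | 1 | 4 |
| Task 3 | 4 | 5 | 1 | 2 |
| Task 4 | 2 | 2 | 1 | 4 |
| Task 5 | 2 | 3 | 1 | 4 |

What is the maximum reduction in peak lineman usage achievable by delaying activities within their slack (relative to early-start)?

Early-start peak: h1:16  h2:16  h3:10  h4:5  h5:0 ⇒ 16.
Leveled (Task 1@1, Task 2@1, Task 3@1, Task 4@4, Task 5@4): h1:11  h2:11  h3:10  h4:10  h5:5 ⇒ 11.
Reduction 16 − 11 = 5.

5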